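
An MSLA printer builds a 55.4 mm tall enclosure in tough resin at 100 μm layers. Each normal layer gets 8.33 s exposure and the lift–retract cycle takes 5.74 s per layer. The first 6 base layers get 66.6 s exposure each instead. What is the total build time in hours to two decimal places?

Layer count = ceil(55.4 / 0.1) = 554.
Burn-in layers = 6 × (66.6 + 5.74) = 434.04 s.
Regular layers = 548 × (8.33 + 5.74), so 7710.36 s.
Sum: 434.04 + 7710.36 = 8144.4 s → 2.26 hours.

2.26 hours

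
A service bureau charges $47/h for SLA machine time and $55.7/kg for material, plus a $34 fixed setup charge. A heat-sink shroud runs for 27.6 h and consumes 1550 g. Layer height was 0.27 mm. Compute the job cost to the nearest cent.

$1417.54

Time charge: 47 × 27.6 → $1297.20.
Material charge = 55.7 × 1550/1000 = $86.335.
Adding setup: 1297.20 + 86.335 + 34 → 1417.535 ≈ $1417.54.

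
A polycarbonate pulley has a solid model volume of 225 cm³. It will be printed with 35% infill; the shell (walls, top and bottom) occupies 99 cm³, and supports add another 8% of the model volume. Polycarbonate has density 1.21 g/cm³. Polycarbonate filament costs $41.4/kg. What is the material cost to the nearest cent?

Interior volume = 225 − 99 = 126 cm³.
Infill deposited = 0.35 × 126 = 44.1 cm³.
Support = 0.08 × 225, so 18 cm³.
Deposited volume = 99 + 44.1 + 18, so 161.1 cm³.
Mass = 161.1 × 1.21, so 194.931 g.
At $41.4/kg: 194.931/1000 × 41.4 = $8.07.

$8.07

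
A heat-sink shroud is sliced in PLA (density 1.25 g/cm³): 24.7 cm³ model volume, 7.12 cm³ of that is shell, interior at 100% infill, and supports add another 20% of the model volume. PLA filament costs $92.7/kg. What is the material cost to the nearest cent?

$3.43

Interior volume: 24.7 − 7.12 → 17.58 cm³.
Infill deposited = 1.00 × 17.58 = 17.58 cm³.
Support = 0.20 × 24.7 = 4.94 cm³.
Total printed volume: 7.12 + 17.58 + 4.94 → 29.64 cm³.
Mass = 29.64 × 1.25 = 37.05 g.
Cost = 37.05 g / 1000 × $92.7/kg = $3.43.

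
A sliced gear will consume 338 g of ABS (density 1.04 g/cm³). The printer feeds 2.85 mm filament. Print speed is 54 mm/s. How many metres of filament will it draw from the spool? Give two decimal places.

50.95 m

Extruded volume: 338/1.04 = 325 cm³ (325000 mm³).
A = π r² = π × 1.425² = 6.3794 mm².
L = V/A = 325000/6.3794 = 50945.23 mm → 50.95 m.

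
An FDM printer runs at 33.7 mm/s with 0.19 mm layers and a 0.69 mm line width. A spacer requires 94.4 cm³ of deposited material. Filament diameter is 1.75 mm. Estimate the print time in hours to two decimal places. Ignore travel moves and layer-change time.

5.94 hours

Extrusion cross-section: 0.19 × 0.69 → 0.1311 mm².
Toolpath length = 94.4 cm³ / 0.1311 mm² = 94400 / 0.1311 = 720061 mm.
Time extruding: 720061 / 33.7 → 21366.8 s.
21366.8 s = 5.94 hours.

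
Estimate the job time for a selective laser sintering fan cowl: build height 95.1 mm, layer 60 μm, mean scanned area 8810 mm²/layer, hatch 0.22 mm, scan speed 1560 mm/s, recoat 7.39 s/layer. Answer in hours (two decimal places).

Number of layers: 95.1 / 0.06 → 1585 (rounded up).
Scan path per layer: 8810 / 0.22 → 40045.5 mm.
Scan time per layer = 40045.5 / 1560 = 25.6702 s.
Per-layer time: 25.6702 + 7.39 → 33.0602 s.
Total: 1585 × 33.0602 s = 52400.417 s → 14.56 hours.

14.56 hours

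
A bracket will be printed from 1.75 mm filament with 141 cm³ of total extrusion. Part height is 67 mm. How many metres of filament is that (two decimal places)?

A = π r² = π × 0.875² = 2.4053 mm².
Length = 141 cm³ / 2.4053 mm² = 141000 / 2.4053 = 58620.55 mm = 58.62 m.

58.62 m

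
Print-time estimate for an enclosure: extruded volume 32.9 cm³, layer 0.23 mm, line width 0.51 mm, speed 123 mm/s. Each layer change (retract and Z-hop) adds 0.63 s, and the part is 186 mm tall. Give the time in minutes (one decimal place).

Bead cross-section = 0.23 × 0.51 = 0.1173 mm².
Path length: 32900 mm³ / 0.1173 mm² → 280477.4 mm.
Extrusion time = 280477.4 / 123, so 2280.3 s.
Number of layers: 186 / 0.23 → 809 (rounded up).
Non-print overhead = 809 × 0.63, so 509.67 s.
Total = 2280.3 + 509.67 = 2789.97 s = 46.5 minutes.

46.5 minutes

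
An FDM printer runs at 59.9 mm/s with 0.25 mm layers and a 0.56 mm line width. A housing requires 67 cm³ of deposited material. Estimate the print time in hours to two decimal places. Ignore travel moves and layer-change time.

Line area = 0.25 × 0.56, so 0.14 mm².
Path length: 67000 mm³ / 0.14 mm² → 478571.4 mm.
Time extruding: 478571.4 / 59.9 → 7989.5 s.
In the requested units: 7989.5 s = 2.22 hours.

2.22 hours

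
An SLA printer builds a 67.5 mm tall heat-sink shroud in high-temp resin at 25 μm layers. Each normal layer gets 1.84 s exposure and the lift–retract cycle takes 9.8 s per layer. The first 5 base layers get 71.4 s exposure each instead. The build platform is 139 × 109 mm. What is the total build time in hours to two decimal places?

Layer count = ceil(67.5 / 0.025) = 2700.
Burn-in layers = 5 × (71.4 + 9.8), so 406 s.
Normal layers: 2695 × (1.84 + 9.8) → 31369.8 s.
Total = 406 + 31369.8 = 31775.8 s = 8.83 hours.

8.83 hours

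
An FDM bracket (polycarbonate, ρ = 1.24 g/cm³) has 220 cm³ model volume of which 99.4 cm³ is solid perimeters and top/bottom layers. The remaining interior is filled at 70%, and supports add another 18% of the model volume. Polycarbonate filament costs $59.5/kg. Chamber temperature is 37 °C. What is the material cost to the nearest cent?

Infill region: 220 − 99.4 → 120.6 cm³.
Deposited infill = 0.70 × 120.6, so 84.42 cm³.
Support = 0.18 × 220, so 39.6 cm³.
Deposited volume = 99.4 + 84.42 + 39.6 = 223.42 cm³.
Mass: 223.42 × 1.24 → 277.0408 g.
Cost = 277.0408 g / 1000 × $59.5/kg = $16.48.

$16.48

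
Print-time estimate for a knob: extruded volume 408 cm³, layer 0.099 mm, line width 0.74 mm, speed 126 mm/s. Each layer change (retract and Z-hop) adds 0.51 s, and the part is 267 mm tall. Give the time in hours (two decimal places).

Bead cross-section = 0.099 × 0.74, so 0.07326 mm².
Total extruded path = 408000/0.07326 = 5569205.6 mm.
Extrusion time: 5569205.6 / 126 → 44200 s.
Number of layers: 267 / 0.099 → 2697 (rounded up).
Z-hop total = 2697 × 0.51 = 1375.47 s.
Altogether 44200 + 1375.47 = 45575.47 s, i.e. 12.66 hours.

12.66 hours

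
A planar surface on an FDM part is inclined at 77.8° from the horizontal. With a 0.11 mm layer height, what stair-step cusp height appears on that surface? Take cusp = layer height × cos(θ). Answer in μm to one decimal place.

23.2 μm

cos(77.8°) = 0.2113, so cusp = 0.11 × 0.2113 = 0.023243 mm → 23.2 μm.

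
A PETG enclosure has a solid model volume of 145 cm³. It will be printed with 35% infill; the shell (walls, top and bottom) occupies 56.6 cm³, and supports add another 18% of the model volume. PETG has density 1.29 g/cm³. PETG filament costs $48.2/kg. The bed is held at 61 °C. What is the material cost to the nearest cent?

$7.07

Interior volume = 145 − 56.6, so 88.4 cm³.
Deposited infill: 0.35 × 88.4 → 30.94 cm³.
Support: 0.18 × 145 → 26.1 cm³.
Deposited volume = 56.6 + 30.94 + 26.1 = 113.64 cm³.
Mass = 113.64 × 1.29, so 146.5956 g.
At $48.2/kg: 146.5956/1000 × 48.2 = $7.07.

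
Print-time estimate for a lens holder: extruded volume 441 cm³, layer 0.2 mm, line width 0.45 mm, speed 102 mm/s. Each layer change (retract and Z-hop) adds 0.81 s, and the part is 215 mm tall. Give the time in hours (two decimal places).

13.59 hours

Bead cross-section = 0.2 × 0.45, so 0.09 mm².
Total extruded path = 441000/0.09 = 4900000 mm.
Print-move time: 4900000 / 102 → 48039.2 s.
Layers = ⌈215/0.2⌉ = 1075.
Z-hop total = 1075 × 0.81 = 870.75 s.
Total = 48039.2 + 870.75 = 48909.95 s = 13.59 hours.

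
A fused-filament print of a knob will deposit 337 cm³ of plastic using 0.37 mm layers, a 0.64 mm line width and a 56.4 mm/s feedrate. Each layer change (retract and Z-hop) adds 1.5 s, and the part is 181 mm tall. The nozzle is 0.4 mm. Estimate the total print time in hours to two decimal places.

Line area = 0.37 × 0.64, so 0.2368 mm².
Toolpath length = 337 cm³ / 0.2368 mm² = 337000 / 0.2368 = 1423141.9 mm.
Extrusion time = 1423141.9 / 56.4 = 25233 s.
Number of layers: 181 / 0.37 → 490 (rounded up).
Z-hop total = 490 × 1.5 = 735 s.
Total = 25233 + 735 = 25968 s = 7.21 hours.

7.21 hours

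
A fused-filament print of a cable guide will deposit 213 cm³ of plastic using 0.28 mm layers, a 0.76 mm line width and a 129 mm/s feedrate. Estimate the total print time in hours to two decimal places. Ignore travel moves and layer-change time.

Line area = 0.28 × 0.76 = 0.2128 mm².
Total extruded path = 213000/0.2128 = 1000939.8 mm.
Print-move time: 1000939.8 / 129 → 7759.2 s.
That's 7759.2 s → 2.16 hours.

2.16 hours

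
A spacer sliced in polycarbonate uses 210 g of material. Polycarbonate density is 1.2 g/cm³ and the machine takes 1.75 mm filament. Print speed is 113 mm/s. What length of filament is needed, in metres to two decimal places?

Extruded volume: 210/1.2 = 175 cm³ (175000 mm³).
Cross-section of 1.75 mm filament: π·(1.75/2)² = 2.4053 mm².
Length = 175000 / 2.4053 = 72756 mm = 72.76 m.

72.76 m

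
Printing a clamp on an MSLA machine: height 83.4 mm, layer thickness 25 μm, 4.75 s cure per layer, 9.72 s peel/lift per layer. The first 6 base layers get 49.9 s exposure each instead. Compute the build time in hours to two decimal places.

Layers = ⌈83.4/0.025⌉ = 3336.
Base layers = 6 × (49.9 + 9.72) = 357.72 s.
Remaining layers = 3330 × (4.75 + 9.72) = 48185.1 s.
Sum: 357.72 + 48185.1 = 48542.82 s → 13.48 hours.

13.48 hours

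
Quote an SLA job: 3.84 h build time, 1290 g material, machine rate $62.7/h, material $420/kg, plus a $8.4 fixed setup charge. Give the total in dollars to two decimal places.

Machine cost: 62.7 × 3.84 → $240.768.
Material cost = 420 × 1290/1000, so $541.80.
Adding setup: 240.768 + 541.80 + 8.4 → 790.968 ≈ $790.97.

$790.97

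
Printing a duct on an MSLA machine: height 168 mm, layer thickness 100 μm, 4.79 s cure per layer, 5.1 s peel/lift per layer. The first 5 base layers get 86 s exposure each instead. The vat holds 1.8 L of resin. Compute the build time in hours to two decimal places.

Layers = ⌈168/0.1⌉ = 1680.
Bottom layers: 5 × (86 + 5.1) → 455.5 s.
Remaining layers: 1675 × (4.79 + 5.1) → 16565.75 s.
Sum: 455.5 + 16565.75 = 17021.25 s → 4.73 hours.

4.73 hours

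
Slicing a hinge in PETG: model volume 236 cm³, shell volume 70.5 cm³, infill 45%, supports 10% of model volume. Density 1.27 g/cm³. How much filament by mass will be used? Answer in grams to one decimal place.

Interior volume = 236 − 70.5, so 165.5 cm³.
Infill volume = 0.45 × 165.5, so 74.475 cm³.
Support = 0.10 × 236 = 23.6 cm³.
Total extruded = 70.5 + 74.475 + 23.6 = 168.575 cm³.
Mass: 168.575 × 1.27 → 214.09025 g.

214.1 g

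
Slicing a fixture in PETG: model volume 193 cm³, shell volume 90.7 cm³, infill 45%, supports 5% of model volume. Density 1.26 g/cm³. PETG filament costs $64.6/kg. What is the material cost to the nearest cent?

$11.92

Infill region = 193 − 90.7, so 102.3 cm³.
Deposited infill = 0.45 × 102.3, so 46.035 cm³.
Support = 0.05 × 193 = 9.65 cm³.
Total printed volume = 90.7 + 46.035 + 9.65, so 146.385 cm³.
Mass = 146.385 × 1.26 = 184.4451 g.
At $64.6/kg: 184.4451/1000 × 64.6 = $11.92.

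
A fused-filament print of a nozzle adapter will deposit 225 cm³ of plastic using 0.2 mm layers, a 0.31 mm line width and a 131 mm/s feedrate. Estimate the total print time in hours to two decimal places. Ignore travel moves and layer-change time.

Bead cross-section: 0.2 × 0.31 → 0.062 mm².
Path length: 225000 mm³ / 0.062 mm² → 3629032.3 mm.
Extrusion time = 3629032.3 / 131 = 27702.5 s.
In the requested units: 27702.5 s = 7.70 hours.

7.70 hours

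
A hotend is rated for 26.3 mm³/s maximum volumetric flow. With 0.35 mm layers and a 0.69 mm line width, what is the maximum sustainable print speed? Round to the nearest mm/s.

Extrusion cross-section = 0.35 × 0.69, so 0.2415 mm².
v_max = Q/A = 26.3/0.2415 = 108.90 mm/s → 109 mm/s.

109 mm/s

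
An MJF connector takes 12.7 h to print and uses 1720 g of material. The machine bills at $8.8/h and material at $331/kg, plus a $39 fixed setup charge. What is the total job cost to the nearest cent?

$720.08

Machine-time cost: 8.8 × 12.7 → $111.76.
Material charge = 331 × 1720/1000 = $569.32.
Total = 111.76 + 569.32 + 39 = $720.08.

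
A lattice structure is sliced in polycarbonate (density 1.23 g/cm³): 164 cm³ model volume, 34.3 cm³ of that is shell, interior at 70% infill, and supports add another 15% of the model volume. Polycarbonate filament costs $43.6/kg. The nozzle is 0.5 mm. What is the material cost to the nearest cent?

$8.03

Infill region = 164 − 34.3 = 129.7 cm³.
Infill deposited = 0.70 × 129.7 = 90.79 cm³.
Support = 0.15 × 164 = 24.6 cm³.
Total printed volume = 34.3 + 90.79 + 24.6, so 149.69 cm³.
Mass: 149.69 × 1.23 → 184.1187 g.
At $43.6/kg: 184.1187/1000 × 43.6 = $8.03.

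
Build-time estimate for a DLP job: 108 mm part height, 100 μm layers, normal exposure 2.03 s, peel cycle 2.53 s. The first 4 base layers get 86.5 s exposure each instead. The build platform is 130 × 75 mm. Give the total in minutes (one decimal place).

87.7 minutes

Number of layers: 108 / 0.1 → 1080 (rounded up).
Burn-in layers: 4 × (86.5 + 2.53) → 356.12 s.
Regular layers: 1076 × (2.03 + 2.53) → 4906.56 s.
Total = 356.12 + 4906.56 = 5262.68 s = 87.7 minutes.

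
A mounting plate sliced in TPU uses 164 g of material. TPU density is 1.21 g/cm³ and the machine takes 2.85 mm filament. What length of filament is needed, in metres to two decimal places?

Volume = 164 g / 1.21 g·cm⁻³ = 135.5372 cm³ = 135537.2 mm³.
A = π r² = π × 1.425² = 6.3794 mm².
L = V/A = 135537.2/6.3794 = 21246.07 mm → 21.25 m.

21.25 m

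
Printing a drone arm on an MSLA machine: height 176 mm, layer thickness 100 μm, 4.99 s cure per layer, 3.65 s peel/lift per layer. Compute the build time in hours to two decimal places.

4.22 hours

Layer count = ceil(176 / 0.1) = 1760.
Each layer takes = 4.99 + 3.65, so 8.64 s.
Total = 1760 × 8.64 = 15206.4 s = 4.22 hours.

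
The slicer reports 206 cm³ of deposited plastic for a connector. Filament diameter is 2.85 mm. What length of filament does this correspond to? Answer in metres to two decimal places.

32.29 m

A = π r² = π × 1.425² = 6.3794 mm².
L = 206000 mm³ / 6.3794 mm² = 32291.44 mm, i.e. 32.29 m.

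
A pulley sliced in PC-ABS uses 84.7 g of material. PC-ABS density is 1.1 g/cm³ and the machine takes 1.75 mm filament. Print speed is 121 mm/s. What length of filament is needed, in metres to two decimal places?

Extruded volume: 84.7/1.1 = 77 cm³ (77000 mm³).
Cross-section of 1.75 mm filament: π·(1.75/2)² = 2.4053 mm².
Length = 77000 / 2.4053 = 32012.64 mm = 32.01 m.

32.01 m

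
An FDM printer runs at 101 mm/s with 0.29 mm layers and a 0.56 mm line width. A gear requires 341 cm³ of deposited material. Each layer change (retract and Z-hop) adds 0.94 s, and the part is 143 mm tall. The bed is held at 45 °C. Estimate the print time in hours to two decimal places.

Line area = 0.29 × 0.56 = 0.1624 mm².
Total extruded path = 341000/0.1624 = 2099753.7 mm.
Extrusion time = 2099753.7 / 101, so 20789.6 s.
Layer count = ceil(143 / 0.29) = 494.
Z-hop total: 494 × 0.94 → 464.36 s.
Total = 20789.6 + 464.36 = 21253.96 s = 5.90 hours.

5.90 hours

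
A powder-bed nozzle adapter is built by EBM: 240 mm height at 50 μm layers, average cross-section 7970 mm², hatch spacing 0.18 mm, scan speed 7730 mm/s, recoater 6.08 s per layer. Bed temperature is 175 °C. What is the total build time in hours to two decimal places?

15.74 hours

Layers = ⌈240/0.05⌉ = 4800.
Hatch length per layer = 7970 / 0.18, so 44277.8 mm.
Per-layer scan time = 44277.8 / 7730 = 5.728 s.
Per-layer time: 5.728 + 6.08 → 11.808 s.
Total: 4800 × 11.808 s = 56678.4 s → 15.74 hours.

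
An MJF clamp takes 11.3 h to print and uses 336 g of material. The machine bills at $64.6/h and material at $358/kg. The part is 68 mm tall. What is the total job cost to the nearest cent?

$850.27

Machine-time cost = 64.6 × 11.3, so $729.98.
Feedstock cost = 358 × 336/1000 = $120.288.
Total = 729.98 + 120.288 = 850.268 ≈ $850.27.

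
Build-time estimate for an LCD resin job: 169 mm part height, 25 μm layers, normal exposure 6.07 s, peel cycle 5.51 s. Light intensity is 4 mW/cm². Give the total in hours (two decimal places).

Number of layers: 169 / 0.025 → 6760 (rounded up).
Each layer takes = 6.07 + 5.51, so 11.58 s.
Total = 6760 × 11.58 = 78280.8 s = 21.74 hours.

21.74 hours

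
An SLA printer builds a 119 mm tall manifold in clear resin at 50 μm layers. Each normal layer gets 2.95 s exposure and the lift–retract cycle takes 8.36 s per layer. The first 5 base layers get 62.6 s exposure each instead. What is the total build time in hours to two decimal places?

7.56 hours

Number of layers: 119 / 0.05 → 2380 (rounded up).
Base layers = 5 × (62.6 + 8.36) = 354.8 s.
Regular layers = 2375 × (2.95 + 8.36), so 26861.25 s.
Total = 354.8 + 26861.25 = 27216.05 s = 7.56 hours.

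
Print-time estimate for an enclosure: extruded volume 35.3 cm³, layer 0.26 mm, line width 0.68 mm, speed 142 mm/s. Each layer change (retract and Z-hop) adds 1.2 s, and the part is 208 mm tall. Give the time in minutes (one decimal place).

39.4 minutes

Extrusion cross-section = 0.26 × 0.68 = 0.1768 mm².
Total extruded path = 35300/0.1768 = 199660.6 mm.
Extrusion time = 199660.6 / 142 = 1406.1 s.
Number of layers: 208 / 0.26 → 800 (rounded up).
Non-print overhead = 800 × 1.2, so 960 s.
Total = 1406.1 + 960 = 2366.1 s = 39.4 minutes.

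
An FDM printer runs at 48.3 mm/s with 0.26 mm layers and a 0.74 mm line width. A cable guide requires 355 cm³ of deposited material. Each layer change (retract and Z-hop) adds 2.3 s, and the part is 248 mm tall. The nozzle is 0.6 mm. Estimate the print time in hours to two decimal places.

Extrusion cross-section: 0.26 × 0.74 → 0.1924 mm².
Total extruded path = 355000/0.1924 = 1845114.3 mm.
Extrusion time = 1845114.3 / 48.3 = 38201.1 s.
Number of layers: 248 / 0.26 → 954 (rounded up).
Z-hop total = 954 × 2.3 = 2194.2 s.
Altogether 38201.1 + 2194.2 = 40395.3 s, i.e. 11.22 hours.

11.22 hours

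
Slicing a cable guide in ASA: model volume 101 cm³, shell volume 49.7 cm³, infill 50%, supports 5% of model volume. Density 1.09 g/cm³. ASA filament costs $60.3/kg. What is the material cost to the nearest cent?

Infill region = 101 − 49.7 = 51.3 cm³.
Deposited infill = 0.50 × 51.3 = 25.65 cm³.
Support: 0.05 × 101 → 5.05 cm³.
Total printed volume = 49.7 + 25.65 + 5.05, so 80.4 cm³.
Mass = 80.4 × 1.09 = 87.636 g.
Cost = 87.636 g / 1000 × $60.3/kg = $5.28.

$5.28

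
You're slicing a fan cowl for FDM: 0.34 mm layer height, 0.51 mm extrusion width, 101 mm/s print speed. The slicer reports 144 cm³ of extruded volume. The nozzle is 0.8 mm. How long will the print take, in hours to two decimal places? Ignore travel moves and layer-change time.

Bead cross-section = 0.34 × 0.51 = 0.1734 mm².
Path length: 144000 mm³ / 0.1734 mm² → 830449.8 mm.
Extrusion time = 830449.8 / 101 = 8222.3 s.
In the requested units: 8222.3 s = 2.28 hours.

2.28 hours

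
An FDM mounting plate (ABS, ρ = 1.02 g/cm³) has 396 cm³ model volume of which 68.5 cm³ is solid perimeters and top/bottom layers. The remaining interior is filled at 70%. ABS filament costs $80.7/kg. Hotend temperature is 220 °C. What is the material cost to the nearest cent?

Infill region = 396 − 68.5 = 327.5 cm³.
Infill volume = 0.70 × 327.5, so 229.25 cm³.
Total extruded: 68.5 + 229.25 → 297.75 cm³.
Mass: 297.75 × 1.02 → 303.705 g.
At $80.7/kg: 303.705/1000 × 80.7 = $24.51.

$24.51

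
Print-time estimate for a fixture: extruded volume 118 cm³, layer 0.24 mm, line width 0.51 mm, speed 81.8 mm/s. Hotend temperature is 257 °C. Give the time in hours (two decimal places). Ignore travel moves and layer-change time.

3.27 hours

Bead cross-section: 0.24 × 0.51 → 0.1224 mm².
Total extruded path = 118000/0.1224 = 964052.3 mm.
Time extruding = 964052.3 / 81.8 = 11785.5 s.
That's 11785.5 s → 3.27 hours.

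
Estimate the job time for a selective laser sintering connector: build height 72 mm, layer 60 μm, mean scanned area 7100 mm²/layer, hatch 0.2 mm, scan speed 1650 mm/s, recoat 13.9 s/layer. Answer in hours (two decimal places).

11.81 hours

Layers = ⌈72/0.06⌉ = 1200.
Hatch length per layer = 7100 / 0.2 = 35500 mm.
Laser time per layer = 35500 / 1650 = 21.5152 s.
Per-layer time = 21.5152 + 13.9 = 35.4152 s.
Build time = 1200 × 35.4152 = 42498.24 s = 11.81 hours.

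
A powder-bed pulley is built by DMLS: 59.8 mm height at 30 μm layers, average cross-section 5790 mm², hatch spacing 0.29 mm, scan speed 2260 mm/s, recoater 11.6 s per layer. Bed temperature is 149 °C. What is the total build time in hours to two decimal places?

Number of layers: 59.8 / 0.03 → 1994 (rounded up).
Scan path per layer: 5790 / 0.29 → 19965.5 mm.
Laser time per layer = 19965.5 / 2260 = 8.8343 s.
Time per layer = 8.8343 + 11.6 = 20.4343 s.
1994 layers × 20.4343 s/layer = 40745.9942 s, i.e. 11.32 hours.

11.32 hours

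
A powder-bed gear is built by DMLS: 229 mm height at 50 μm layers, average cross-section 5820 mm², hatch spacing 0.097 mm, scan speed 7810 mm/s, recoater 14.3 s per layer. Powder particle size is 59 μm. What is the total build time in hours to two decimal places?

Number of layers: 229 / 0.05 → 4580 (rounded up).
Hatch length per layer: 5820 / 0.097 → 60000 mm.
Scan time per layer = 60000 / 7810, so 7.6825 s.
Per-layer time: 7.6825 + 14.3 → 21.9825 s.
4580 layers × 21.9825 s/layer = 100679.85 s, i.e. 27.97 hours.

27.97 hours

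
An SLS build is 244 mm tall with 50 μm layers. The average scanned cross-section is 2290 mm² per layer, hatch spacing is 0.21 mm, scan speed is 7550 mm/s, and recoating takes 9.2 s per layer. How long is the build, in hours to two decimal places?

Layers = ⌈244/0.05⌉ = 4880.
Per-layer scan distance = 2290 / 0.21, so 10904.8 mm.
Laser time per layer = 10904.8 / 7550 = 1.4443 s.
Layer cycle: 1.4443 + 9.2 → 10.6443 s.
4880 layers × 10.6443 s/layer = 51944.184 s, i.e. 14.43 hours.

14.43 hours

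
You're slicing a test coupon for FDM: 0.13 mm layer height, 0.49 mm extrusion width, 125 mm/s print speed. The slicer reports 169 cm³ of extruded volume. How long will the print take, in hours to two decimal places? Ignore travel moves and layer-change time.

Extrusion cross-section = 0.13 × 0.49, so 0.0637 mm².
Path length: 169000 mm³ / 0.0637 mm² → 2653061.2 mm.
Extrusion time: 2653061.2 / 125 → 21224.5 s.
Converting: 21224.5 s = 5.90 hours.

5.90 hours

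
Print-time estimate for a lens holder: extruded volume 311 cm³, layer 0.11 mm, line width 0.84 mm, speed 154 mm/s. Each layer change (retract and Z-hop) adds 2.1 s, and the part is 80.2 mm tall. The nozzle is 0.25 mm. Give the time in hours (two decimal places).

Line area: 0.11 × 0.84 → 0.0924 mm².
Path length: 311000 mm³ / 0.0924 mm² → 3365800.9 mm.
Time extruding = 3365800.9 / 154, so 21855.9 s.
Layers = ⌈80.2/0.11⌉ = 730.
Z-hop total = 730 × 2.1 = 1533 s.
Total = 21855.9 + 1533 = 23388.9 s = 6.50 hours.

6.50 hours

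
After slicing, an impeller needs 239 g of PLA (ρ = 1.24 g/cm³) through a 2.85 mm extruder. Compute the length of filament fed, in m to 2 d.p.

30.21 m

Extruded volume: 239/1.24 = 192.7419 cm³ (192741.9 mm³).
Filament cross-section = π × (2.85/2)² = 6.3794 mm².
Length = 192741.9 / 6.3794 = 30213.17 mm = 30.21 m.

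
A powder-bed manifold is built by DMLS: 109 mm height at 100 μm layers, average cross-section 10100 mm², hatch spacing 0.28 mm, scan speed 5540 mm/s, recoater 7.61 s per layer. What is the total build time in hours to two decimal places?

4.28 hours

Layer count = ceil(109 / 0.1) = 1090.
Hatch length per layer: 10100 / 0.28 → 36071.4 mm.
Scan time per layer: 36071.4 / 5540 → 6.5111 s.
Per-layer time = 6.5111 + 7.61 = 14.1211 s.
1090 layers × 14.1211 s/layer = 15391.999 s, i.e. 4.28 hours.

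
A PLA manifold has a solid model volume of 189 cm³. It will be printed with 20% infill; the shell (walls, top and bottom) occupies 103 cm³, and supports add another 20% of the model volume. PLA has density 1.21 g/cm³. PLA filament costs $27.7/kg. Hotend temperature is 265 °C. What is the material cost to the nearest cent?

$5.30

Interior volume = 189 − 103 = 86 cm³.
Infill deposited = 0.20 × 86, so 17.2 cm³.
Support = 0.20 × 189, so 37.8 cm³.
Total extruded = 103 + 17.2 + 37.8 = 158 cm³.
Mass = 158 × 1.21, so 191.18 g.
At $27.7/kg: 191.18/1000 × 27.7 = $5.30.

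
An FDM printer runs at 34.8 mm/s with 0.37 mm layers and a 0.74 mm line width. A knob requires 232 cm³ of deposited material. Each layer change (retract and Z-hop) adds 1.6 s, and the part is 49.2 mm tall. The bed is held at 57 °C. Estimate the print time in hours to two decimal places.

6.82 hours

Bead cross-section: 0.37 × 0.74 → 0.2738 mm².
Toolpath length = 232 cm³ / 0.2738 mm² = 232000 / 0.2738 = 847333.8 mm.
Print-move time = 847333.8 / 34.8, so 24348.7 s.
Layers = ⌈49.2/0.37⌉ = 133.
Layer-change overhead = 133 × 1.6 = 212.8 s.
Total = 24348.7 + 212.8 = 24561.5 s = 6.82 hours.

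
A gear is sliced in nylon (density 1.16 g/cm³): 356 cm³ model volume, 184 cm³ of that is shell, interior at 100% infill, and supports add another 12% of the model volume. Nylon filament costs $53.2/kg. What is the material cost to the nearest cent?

$24.61

Volume inside the shell = 356 − 184, so 172 cm³.
Deposited infill = 1.00 × 172 = 172 cm³.
Support: 0.12 × 356 → 42.72 cm³.
Total printed volume = 184 + 172 + 42.72 = 398.72 cm³.
Mass = 398.72 × 1.16, so 462.5152 g.
Cost = 462.5152 g / 1000 × $53.2/kg = $24.61.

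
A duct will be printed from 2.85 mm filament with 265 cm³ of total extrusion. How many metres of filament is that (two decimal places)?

41.54 m

Filament cross-section = π × (2.85/2)² = 6.3794 mm².
L = 265000 mm³ / 6.3794 mm² = 41539.96 mm, i.e. 41.54 m.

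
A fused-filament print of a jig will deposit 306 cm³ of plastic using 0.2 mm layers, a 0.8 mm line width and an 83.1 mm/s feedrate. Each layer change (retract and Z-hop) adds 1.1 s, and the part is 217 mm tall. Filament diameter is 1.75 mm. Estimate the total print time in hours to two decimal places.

Line area = 0.2 × 0.8 = 0.16 mm².
Path length: 306000 mm³ / 0.16 mm² → 1912500 mm.
Print-move time = 1912500 / 83.1 = 23014.4 s.
Layer count = ceil(217 / 0.2) = 1085.
Z-hop total: 1085 × 1.1 → 1193.5 s.
Total = 23014.4 + 1193.5 = 24207.9 s = 6.72 hours.

6.72 hours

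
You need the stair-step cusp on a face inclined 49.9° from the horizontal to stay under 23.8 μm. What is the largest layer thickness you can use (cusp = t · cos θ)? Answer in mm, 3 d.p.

0.037 mm

t = h_c / cos θ = 0.0238 / 0.6441 = 0.037 mm.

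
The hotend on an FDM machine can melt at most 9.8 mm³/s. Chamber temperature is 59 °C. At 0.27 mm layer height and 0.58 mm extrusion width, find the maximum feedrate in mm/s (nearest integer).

63 mm/s

Bead cross-section = 0.27 × 0.58, so 0.1566 mm².
Max speed = 9.8 / 0.1566 = 62.58 ≈ 63 mm/s.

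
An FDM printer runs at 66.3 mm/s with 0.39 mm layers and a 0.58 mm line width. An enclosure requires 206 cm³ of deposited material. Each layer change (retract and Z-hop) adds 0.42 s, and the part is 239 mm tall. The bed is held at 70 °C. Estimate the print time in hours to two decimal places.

3.89 hours

Line area: 0.39 × 0.58 → 0.2262 mm².
Path length: 206000 mm³ / 0.2262 mm² → 910698.5 mm.
Extrusion time = 910698.5 / 66.3 = 13736 s.
Layer count = ceil(239 / 0.39) = 613.
Layer-change overhead = 613 × 0.42, so 257.46 s.
Altogether 13736 + 257.46 = 13993.46 s, i.e. 3.89 hours.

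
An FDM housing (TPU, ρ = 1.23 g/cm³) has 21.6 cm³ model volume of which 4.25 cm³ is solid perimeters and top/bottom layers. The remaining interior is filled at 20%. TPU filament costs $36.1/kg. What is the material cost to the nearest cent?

Infill region: 21.6 − 4.25 → 17.35 cm³.
Infill volume = 0.20 × 17.35 = 3.47 cm³.
Total extruded = 4.25 + 3.47 = 7.72 cm³.
Mass: 7.72 × 1.23 → 9.4956 g.
Cost = 9.4956 g / 1000 × $36.1/kg = $0.34.

$0.34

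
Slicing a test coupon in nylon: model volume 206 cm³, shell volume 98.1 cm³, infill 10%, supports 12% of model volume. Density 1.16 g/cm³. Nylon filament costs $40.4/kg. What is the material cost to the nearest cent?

$6.26

Volume inside the shell = 206 − 98.1, so 107.9 cm³.
Infill volume = 0.10 × 107.9 = 10.79 cm³.
Support = 0.12 × 206 = 24.72 cm³.
Deposited volume: 98.1 + 10.79 + 24.72 → 133.61 cm³.
Mass: 133.61 × 1.16 → 154.9876 g.
At $40.4/kg: 154.9876/1000 × 40.4 = $6.26.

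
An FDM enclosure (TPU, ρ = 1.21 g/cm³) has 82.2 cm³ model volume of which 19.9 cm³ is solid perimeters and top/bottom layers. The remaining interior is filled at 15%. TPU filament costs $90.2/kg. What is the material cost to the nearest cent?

Interior volume: 82.2 − 19.9 → 62.3 cm³.
Deposited infill = 0.15 × 62.3 = 9.345 cm³.
Total printed volume: 19.9 + 9.345 → 29.245 cm³.
Mass: 29.245 × 1.21 → 35.38645 g.
At $90.2/kg: 35.38645/1000 × 90.2 = $3.19.

$3.19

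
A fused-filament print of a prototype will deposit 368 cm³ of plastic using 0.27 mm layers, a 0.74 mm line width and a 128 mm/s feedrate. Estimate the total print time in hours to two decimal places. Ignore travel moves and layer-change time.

4.00 hours

Line area = 0.27 × 0.74, so 0.1998 mm².
Toolpath length = 368 cm³ / 0.1998 mm² = 368000 / 0.1998 = 1841841.8 mm.
Print-move time = 1841841.8 / 128 = 14389.4 s.
That's 14389.4 s → 4.00 hours.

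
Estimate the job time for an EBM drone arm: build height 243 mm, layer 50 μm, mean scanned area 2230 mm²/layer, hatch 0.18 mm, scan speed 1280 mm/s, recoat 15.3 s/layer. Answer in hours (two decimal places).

Number of layers: 243 / 0.05 → 4860 (rounded up).
Scan path per layer = 2230 / 0.18 = 12388.9 mm.
Scan time per layer = 12388.9 / 1280 = 9.6788 s.
Per-layer time = 9.6788 + 15.3 = 24.9788 s.
Build time = 4860 × 24.9788 = 121396.968 s = 33.72 hours.

33.72 hours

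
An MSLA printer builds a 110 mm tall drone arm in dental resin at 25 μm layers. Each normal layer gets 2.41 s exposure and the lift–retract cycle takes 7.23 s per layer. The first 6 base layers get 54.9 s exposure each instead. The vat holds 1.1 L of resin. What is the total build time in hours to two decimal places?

11.87 hours

Layer count = ceil(110 / 0.025) = 4400.
Burn-in layers = 6 × (54.9 + 7.23), so 372.78 s.
Remaining layers: 4394 × (2.41 + 7.23) → 42358.16 s.
Sum: 372.78 + 42358.16 = 42730.94 s → 11.87 hours.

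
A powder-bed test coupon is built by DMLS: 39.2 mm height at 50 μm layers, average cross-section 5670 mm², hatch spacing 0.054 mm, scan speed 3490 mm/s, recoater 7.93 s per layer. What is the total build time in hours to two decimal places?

Number of layers: 39.2 / 0.05 → 784 (rounded up).
Per-layer scan distance: 5670 / 0.054 → 105000 mm.
Per-layer scan time = 105000 / 3490, so 30.086 s.
Per-layer time = 30.086 + 7.93, so 38.016 s.
Build time = 784 × 38.016 = 29804.544 s = 8.28 hours.

8.28 hours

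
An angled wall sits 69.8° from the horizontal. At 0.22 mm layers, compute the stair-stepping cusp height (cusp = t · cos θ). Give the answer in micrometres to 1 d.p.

76.0 μm

h_c = t·cos θ = 0.22 × 0.3453 = 0.075966 mm (76.0 μm).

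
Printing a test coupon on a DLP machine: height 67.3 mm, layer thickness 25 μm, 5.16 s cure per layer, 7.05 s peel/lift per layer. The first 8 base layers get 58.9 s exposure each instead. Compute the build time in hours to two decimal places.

9.25 hours

Layers = ⌈67.3/0.025⌉ = 2692.
Bottom layers = 8 × (58.9 + 7.05), so 527.6 s.
Regular layers = 2684 × (5.16 + 7.05) = 32771.64 s.
Total = 527.6 + 32771.64 = 33299.24 s = 9.25 hours.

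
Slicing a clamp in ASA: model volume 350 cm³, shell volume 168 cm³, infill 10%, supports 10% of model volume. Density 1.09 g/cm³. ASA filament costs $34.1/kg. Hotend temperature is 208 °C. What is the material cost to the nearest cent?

Infill region: 350 − 168 → 182 cm³.
Infill deposited: 0.10 × 182 → 18.2 cm³.
Support: 0.10 × 350 → 35 cm³.
Deposited volume = 168 + 18.2 + 35, so 221.2 cm³.
Mass: 221.2 × 1.09 → 241.108 g.
At $34.1/kg: 241.108/1000 × 34.1 = $8.22.

$8.22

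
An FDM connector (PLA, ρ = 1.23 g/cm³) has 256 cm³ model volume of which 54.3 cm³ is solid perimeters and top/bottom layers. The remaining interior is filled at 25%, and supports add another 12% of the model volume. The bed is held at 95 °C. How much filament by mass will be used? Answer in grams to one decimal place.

166.6 g

Infill region = 256 − 54.3, so 201.7 cm³.
Deposited infill = 0.25 × 201.7, so 50.425 cm³.
Support = 0.12 × 256, so 30.72 cm³.
Total printed volume = 54.3 + 50.425 + 30.72 = 135.445 cm³.
Mass: 135.445 × 1.23 → 166.59735 g.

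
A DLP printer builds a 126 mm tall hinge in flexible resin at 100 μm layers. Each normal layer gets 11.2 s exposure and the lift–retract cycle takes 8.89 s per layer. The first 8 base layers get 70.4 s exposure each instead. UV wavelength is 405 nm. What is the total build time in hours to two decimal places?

Number of layers: 126 / 0.1 → 1260 (rounded up).
Bottom layers: 8 × (70.4 + 8.89) → 634.32 s.
Regular layers = 1252 × (11.2 + 8.89), so 25152.68 s.
Sum: 634.32 + 25152.68 = 25787 s → 7.16 hours.

7.16 hours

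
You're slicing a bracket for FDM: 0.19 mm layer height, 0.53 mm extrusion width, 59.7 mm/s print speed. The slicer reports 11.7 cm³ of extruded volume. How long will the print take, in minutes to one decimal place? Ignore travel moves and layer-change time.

Bead cross-section = 0.19 × 0.53 = 0.1007 mm².
Toolpath length = 11.7 cm³ / 0.1007 mm² = 11700 / 0.1007 = 116186.7 mm.
Print-move time = 116186.7 / 59.7 = 1946.2 s.
In the requested units: 1946.2 s = 32.4 minutes.

32.4 minutes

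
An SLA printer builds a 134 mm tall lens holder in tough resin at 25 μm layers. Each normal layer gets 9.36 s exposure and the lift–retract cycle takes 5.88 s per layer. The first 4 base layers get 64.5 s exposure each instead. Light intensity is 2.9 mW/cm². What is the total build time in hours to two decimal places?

Layers = ⌈134/0.025⌉ = 5360.
Bottom layers = 4 × (64.5 + 5.88) = 281.52 s.
Normal layers = 5356 × (9.36 + 5.88) = 81625.44 s.
Sum: 281.52 + 81625.44 = 81906.96 s → 22.75 hours.

22.75 hours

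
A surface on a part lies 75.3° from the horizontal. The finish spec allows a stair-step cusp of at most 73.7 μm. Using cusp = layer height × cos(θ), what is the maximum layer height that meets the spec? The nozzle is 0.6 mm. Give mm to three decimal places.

0.290 mm

cos(75.3°) = 0.2538; t_max = 0.0737/0.2538 = 0.290 mm.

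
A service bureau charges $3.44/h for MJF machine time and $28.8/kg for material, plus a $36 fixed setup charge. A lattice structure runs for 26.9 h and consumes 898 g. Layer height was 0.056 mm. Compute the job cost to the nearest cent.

$154.40

Time charge = 3.44 × 26.9 = $92.536.
Material charge = 28.8 × 898/1000, so $25.8624.
Total = 92.536 + 25.8624 + 36 = 154.3984 ≈ $154.40.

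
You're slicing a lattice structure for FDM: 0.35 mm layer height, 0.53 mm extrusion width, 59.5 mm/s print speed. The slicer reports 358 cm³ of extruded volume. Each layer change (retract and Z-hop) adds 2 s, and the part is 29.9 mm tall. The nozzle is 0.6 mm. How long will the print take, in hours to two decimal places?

9.06 hours

Line area = 0.35 × 0.53, so 0.1855 mm².
Path length: 358000 mm³ / 0.1855 mm² → 1929919.1 mm.
Time extruding = 1929919.1 / 59.5 = 32435.6 s.
Layers = ⌈29.9/0.35⌉ = 86.
Z-hop total: 86 × 2 → 172 s.
Altogether 32435.6 + 172 = 32607.6 s, i.e. 9.06 hours.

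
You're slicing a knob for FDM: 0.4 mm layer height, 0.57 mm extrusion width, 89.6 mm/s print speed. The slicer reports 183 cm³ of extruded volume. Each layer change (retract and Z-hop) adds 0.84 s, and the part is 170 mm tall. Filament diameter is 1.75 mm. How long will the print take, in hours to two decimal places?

2.59 hours

Bead cross-section: 0.4 × 0.57 → 0.228 mm².
Total extruded path = 183000/0.228 = 802631.6 mm.
Time extruding: 802631.6 / 89.6 → 8957.9 s.
Layers = ⌈170/0.4⌉ = 425.
Non-print overhead = 425 × 0.84 = 357 s.
Total = 8957.9 + 357 = 9314.9 s = 2.59 hours.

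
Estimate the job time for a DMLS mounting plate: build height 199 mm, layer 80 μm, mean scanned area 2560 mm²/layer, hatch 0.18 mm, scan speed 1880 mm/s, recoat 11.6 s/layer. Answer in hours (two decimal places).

Number of layers: 199 / 0.08 → 2488 (rounded up).
Hatch length per layer = 2560 / 0.18, so 14222.2 mm.
Laser time per layer = 14222.2 / 1880, so 7.565 s.
Per-layer time = 7.565 + 11.6, so 19.165 s.
Build time = 2488 × 19.165 = 47682.52 s = 13.25 hours.

13.25 hours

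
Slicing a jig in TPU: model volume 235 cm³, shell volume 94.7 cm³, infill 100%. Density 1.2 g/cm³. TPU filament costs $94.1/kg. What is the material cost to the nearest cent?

Volume inside the shell = 235 − 94.7 = 140.3 cm³.
Deposited infill: 1.00 × 140.3 → 140.3 cm³.
Deposited volume: 94.7 + 140.3 → 235 cm³.
Mass = 235 × 1.2 = 282 g.
Cost = 282 g / 1000 × $94.1/kg = $26.54.

$26.54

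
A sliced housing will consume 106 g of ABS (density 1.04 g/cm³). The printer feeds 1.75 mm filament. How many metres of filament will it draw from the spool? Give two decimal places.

Extruded volume: 106/1.04 = 101.9231 cm³ (101923.1 mm³).
Cross-section of 1.75 mm filament: π·(1.75/2)² = 2.4053 mm².
L = V/A = 101923.1/2.4053 = 42374.38 mm → 42.37 m.

42.37 m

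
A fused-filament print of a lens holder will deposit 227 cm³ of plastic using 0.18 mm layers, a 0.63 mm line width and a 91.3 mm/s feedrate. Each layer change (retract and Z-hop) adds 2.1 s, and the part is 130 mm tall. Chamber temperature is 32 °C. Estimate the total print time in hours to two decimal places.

Extrusion cross-section: 0.18 × 0.63 → 0.1134 mm².
Toolpath length = 227 cm³ / 0.1134 mm² = 227000 / 0.1134 = 2001763.7 mm.
Time extruding = 2001763.7 / 91.3, so 21925.1 s.
Layer count = ceil(130 / 0.18) = 723.
Layer-change overhead: 723 × 2.1 → 1518.3 s.
Altogether 21925.1 + 1518.3 = 23443.4 s, i.e. 6.51 hours.

6.51 hours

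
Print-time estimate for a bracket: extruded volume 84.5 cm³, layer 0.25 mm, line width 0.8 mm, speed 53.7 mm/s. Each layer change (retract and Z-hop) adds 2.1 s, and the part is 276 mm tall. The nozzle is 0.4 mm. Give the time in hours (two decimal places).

2.83 hours

Bead cross-section: 0.25 × 0.8 → 0.2 mm².
Total extruded path = 84500/0.2 = 422500 mm.
Time extruding = 422500 / 53.7 = 7867.8 s.
Layer count = ceil(276 / 0.25) = 1104.
Layer-change overhead = 1104 × 2.1, so 2318.4 s.
Total = 7867.8 + 2318.4 = 10186.2 s = 2.83 hours.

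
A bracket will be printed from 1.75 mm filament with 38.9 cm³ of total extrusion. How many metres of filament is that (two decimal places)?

Filament cross-section = π × (1.75/2)² = 2.4053 mm².
Length = 38.9 cm³ / 2.4053 mm² = 38900 / 2.4053 = 16172.62 mm = 16.17 m.

16.17 m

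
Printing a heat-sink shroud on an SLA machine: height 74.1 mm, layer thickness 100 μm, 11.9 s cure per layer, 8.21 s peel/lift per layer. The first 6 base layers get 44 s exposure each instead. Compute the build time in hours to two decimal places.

Layers = ⌈74.1/0.1⌉ = 741.
Bottom layers: 6 × (44 + 8.21) → 313.26 s.
Regular layers: 735 × (11.9 + 8.21) → 14780.85 s.
Sum: 313.26 + 14780.85 = 15094.11 s → 4.19 hours.

4.19 hours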